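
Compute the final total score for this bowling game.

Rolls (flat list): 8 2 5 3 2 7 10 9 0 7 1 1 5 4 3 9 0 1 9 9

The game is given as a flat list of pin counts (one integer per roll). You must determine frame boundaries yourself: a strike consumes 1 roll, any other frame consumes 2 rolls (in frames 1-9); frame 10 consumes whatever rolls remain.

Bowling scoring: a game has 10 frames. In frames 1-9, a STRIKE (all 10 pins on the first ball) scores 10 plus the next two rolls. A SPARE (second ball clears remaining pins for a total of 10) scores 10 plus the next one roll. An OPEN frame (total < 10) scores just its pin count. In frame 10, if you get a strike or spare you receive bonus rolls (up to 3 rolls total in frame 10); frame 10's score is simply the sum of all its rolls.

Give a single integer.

Frame 1: SPARE (8+2=10). 10 + next roll (5) = 15. Cumulative: 15
Frame 2: OPEN (5+3=8). Cumulative: 23
Frame 3: OPEN (2+7=9). Cumulative: 32
Frame 4: STRIKE. 10 + next two rolls (9+0) = 19. Cumulative: 51
Frame 5: OPEN (9+0=9). Cumulative: 60
Frame 6: OPEN (7+1=8). Cumulative: 68
Frame 7: OPEN (1+5=6). Cumulative: 74
Frame 8: OPEN (4+3=7). Cumulative: 81
Frame 9: OPEN (9+0=9). Cumulative: 90
Frame 10: SPARE. Sum of all frame-10 rolls (1+9+9) = 19. Cumulative: 109

Answer: 109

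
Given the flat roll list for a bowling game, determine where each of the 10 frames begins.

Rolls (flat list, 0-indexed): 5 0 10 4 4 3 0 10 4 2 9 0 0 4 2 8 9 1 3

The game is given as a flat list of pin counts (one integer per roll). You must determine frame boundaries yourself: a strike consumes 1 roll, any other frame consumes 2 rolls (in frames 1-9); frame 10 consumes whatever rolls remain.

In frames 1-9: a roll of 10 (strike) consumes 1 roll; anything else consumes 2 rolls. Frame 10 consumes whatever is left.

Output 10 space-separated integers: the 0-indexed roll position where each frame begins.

Answer: 0 2 3 5 7 8 10 12 14 16

Derivation:
Frame 1 starts at roll index 0: rolls=5,0 (sum=5), consumes 2 rolls
Frame 2 starts at roll index 2: roll=10 (strike), consumes 1 roll
Frame 3 starts at roll index 3: rolls=4,4 (sum=8), consumes 2 rolls
Frame 4 starts at roll index 5: rolls=3,0 (sum=3), consumes 2 rolls
Frame 5 starts at roll index 7: roll=10 (strike), consumes 1 roll
Frame 6 starts at roll index 8: rolls=4,2 (sum=6), consumes 2 rolls
Frame 7 starts at roll index 10: rolls=9,0 (sum=9), consumes 2 rolls
Frame 8 starts at roll index 12: rolls=0,4 (sum=4), consumes 2 rolls
Frame 9 starts at roll index 14: rolls=2,8 (sum=10), consumes 2 rolls
Frame 10 starts at roll index 16: 3 remaining rolls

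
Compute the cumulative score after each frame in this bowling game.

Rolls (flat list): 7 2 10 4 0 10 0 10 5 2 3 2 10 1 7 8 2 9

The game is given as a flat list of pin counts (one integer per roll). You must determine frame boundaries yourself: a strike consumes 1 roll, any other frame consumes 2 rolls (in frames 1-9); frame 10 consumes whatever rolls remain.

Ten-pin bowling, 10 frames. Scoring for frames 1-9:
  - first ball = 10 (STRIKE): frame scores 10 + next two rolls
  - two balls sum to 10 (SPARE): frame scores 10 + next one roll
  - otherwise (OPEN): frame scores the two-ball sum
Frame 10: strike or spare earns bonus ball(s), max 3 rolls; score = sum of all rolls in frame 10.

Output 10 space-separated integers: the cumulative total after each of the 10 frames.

Frame 1: OPEN (7+2=9). Cumulative: 9
Frame 2: STRIKE. 10 + next two rolls (4+0) = 14. Cumulative: 23
Frame 3: OPEN (4+0=4). Cumulative: 27
Frame 4: STRIKE. 10 + next two rolls (0+10) = 20. Cumulative: 47
Frame 5: SPARE (0+10=10). 10 + next roll (5) = 15. Cumulative: 62
Frame 6: OPEN (5+2=7). Cumulative: 69
Frame 7: OPEN (3+2=5). Cumulative: 74
Frame 8: STRIKE. 10 + next two rolls (1+7) = 18. Cumulative: 92
Frame 9: OPEN (1+7=8). Cumulative: 100
Frame 10: SPARE. Sum of all frame-10 rolls (8+2+9) = 19. Cumulative: 119

Answer: 9 23 27 47 62 69 74 92 100 119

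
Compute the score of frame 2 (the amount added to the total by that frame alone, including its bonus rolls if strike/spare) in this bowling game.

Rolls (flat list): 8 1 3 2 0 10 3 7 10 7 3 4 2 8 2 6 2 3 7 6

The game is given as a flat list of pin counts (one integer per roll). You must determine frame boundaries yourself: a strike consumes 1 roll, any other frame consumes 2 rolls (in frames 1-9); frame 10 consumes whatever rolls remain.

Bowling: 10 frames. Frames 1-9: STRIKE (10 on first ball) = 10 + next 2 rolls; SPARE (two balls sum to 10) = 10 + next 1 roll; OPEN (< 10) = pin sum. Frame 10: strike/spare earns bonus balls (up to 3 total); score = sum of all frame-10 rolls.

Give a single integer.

Frame 1: OPEN (8+1=9). Cumulative: 9
Frame 2: OPEN (3+2=5). Cumulative: 14
Frame 3: SPARE (0+10=10). 10 + next roll (3) = 13. Cumulative: 27
Frame 4: SPARE (3+7=10). 10 + next roll (10) = 20. Cumulative: 47

Answer: 5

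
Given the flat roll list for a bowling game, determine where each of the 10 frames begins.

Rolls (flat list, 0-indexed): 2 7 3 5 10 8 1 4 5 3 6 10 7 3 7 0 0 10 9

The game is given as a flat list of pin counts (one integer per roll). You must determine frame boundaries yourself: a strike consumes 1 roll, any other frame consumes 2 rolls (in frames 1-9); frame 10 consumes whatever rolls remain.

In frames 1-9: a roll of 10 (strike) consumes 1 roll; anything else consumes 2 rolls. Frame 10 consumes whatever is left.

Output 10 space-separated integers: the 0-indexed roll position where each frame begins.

Answer: 0 2 4 5 7 9 11 12 14 16

Derivation:
Frame 1 starts at roll index 0: rolls=2,7 (sum=9), consumes 2 rolls
Frame 2 starts at roll index 2: rolls=3,5 (sum=8), consumes 2 rolls
Frame 3 starts at roll index 4: roll=10 (strike), consumes 1 roll
Frame 4 starts at roll index 5: rolls=8,1 (sum=9), consumes 2 rolls
Frame 5 starts at roll index 7: rolls=4,5 (sum=9), consumes 2 rolls
Frame 6 starts at roll index 9: rolls=3,6 (sum=9), consumes 2 rolls
Frame 7 starts at roll index 11: roll=10 (strike), consumes 1 roll
Frame 8 starts at roll index 12: rolls=7,3 (sum=10), consumes 2 rolls
Frame 9 starts at roll index 14: rolls=7,0 (sum=7), consumes 2 rolls
Frame 10 starts at roll index 16: 3 remaining rolls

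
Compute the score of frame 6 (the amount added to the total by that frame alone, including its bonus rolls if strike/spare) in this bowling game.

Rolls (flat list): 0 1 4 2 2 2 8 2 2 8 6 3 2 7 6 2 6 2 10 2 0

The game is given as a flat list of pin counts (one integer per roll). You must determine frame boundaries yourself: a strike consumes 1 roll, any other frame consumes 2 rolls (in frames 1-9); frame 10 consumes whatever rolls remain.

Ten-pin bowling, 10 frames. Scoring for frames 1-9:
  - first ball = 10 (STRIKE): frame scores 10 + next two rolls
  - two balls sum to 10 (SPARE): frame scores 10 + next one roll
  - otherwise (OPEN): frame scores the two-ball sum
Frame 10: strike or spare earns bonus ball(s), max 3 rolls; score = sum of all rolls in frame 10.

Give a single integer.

Frame 1: OPEN (0+1=1). Cumulative: 1
Frame 2: OPEN (4+2=6). Cumulative: 7
Frame 3: OPEN (2+2=4). Cumulative: 11
Frame 4: SPARE (8+2=10). 10 + next roll (2) = 12. Cumulative: 23
Frame 5: SPARE (2+8=10). 10 + next roll (6) = 16. Cumulative: 39
Frame 6: OPEN (6+3=9). Cumulative: 48
Frame 7: OPEN (2+7=9). Cumulative: 57
Frame 8: OPEN (6+2=8). Cumulative: 65

Answer: 9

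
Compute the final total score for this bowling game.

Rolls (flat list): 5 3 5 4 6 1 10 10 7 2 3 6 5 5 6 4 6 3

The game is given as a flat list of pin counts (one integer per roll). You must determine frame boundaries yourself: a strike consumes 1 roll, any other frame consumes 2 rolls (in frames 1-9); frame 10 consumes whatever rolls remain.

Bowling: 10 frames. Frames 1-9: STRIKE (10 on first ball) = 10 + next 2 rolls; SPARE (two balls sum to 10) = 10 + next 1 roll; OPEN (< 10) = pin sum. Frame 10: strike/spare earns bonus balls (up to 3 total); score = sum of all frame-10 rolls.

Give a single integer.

Answer: 129

Derivation:
Frame 1: OPEN (5+3=8). Cumulative: 8
Frame 2: OPEN (5+4=9). Cumulative: 17
Frame 3: OPEN (6+1=7). Cumulative: 24
Frame 4: STRIKE. 10 + next two rolls (10+7) = 27. Cumulative: 51
Frame 5: STRIKE. 10 + next two rolls (7+2) = 19. Cumulative: 70
Frame 6: OPEN (7+2=9). Cumulative: 79
Frame 7: OPEN (3+6=9). Cumulative: 88
Frame 8: SPARE (5+5=10). 10 + next roll (6) = 16. Cumulative: 104
Frame 9: SPARE (6+4=10). 10 + next roll (6) = 16. Cumulative: 120
Frame 10: OPEN. Sum of all frame-10 rolls (6+3) = 9. Cumulative: 129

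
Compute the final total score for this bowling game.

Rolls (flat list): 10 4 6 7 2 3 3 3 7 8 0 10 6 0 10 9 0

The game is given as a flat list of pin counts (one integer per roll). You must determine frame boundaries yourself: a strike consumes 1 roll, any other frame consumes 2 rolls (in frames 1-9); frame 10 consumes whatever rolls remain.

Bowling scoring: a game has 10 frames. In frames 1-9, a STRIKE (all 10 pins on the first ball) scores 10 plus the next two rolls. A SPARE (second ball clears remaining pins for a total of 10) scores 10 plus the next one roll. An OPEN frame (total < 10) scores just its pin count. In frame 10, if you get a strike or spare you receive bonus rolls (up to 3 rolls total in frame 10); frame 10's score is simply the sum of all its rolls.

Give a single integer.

Answer: 128

Derivation:
Frame 1: STRIKE. 10 + next two rolls (4+6) = 20. Cumulative: 20
Frame 2: SPARE (4+6=10). 10 + next roll (7) = 17. Cumulative: 37
Frame 3: OPEN (7+2=9). Cumulative: 46
Frame 4: OPEN (3+3=6). Cumulative: 52
Frame 5: SPARE (3+7=10). 10 + next roll (8) = 18. Cumulative: 70
Frame 6: OPEN (8+0=8). Cumulative: 78
Frame 7: STRIKE. 10 + next two rolls (6+0) = 16. Cumulative: 94
Frame 8: OPEN (6+0=6). Cumulative: 100
Frame 9: STRIKE. 10 + next two rolls (9+0) = 19. Cumulative: 119
Frame 10: OPEN. Sum of all frame-10 rolls (9+0) = 9. Cumulative: 128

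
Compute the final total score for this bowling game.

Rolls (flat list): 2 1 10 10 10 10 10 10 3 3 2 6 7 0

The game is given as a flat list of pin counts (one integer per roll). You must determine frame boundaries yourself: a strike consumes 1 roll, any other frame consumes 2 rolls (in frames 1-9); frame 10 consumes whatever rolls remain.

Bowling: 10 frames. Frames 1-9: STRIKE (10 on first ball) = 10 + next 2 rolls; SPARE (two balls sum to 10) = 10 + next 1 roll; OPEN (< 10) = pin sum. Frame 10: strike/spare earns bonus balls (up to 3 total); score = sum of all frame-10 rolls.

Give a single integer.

Frame 1: OPEN (2+1=3). Cumulative: 3
Frame 2: STRIKE. 10 + next two rolls (10+10) = 30. Cumulative: 33
Frame 3: STRIKE. 10 + next two rolls (10+10) = 30. Cumulative: 63
Frame 4: STRIKE. 10 + next two rolls (10+10) = 30. Cumulative: 93
Frame 5: STRIKE. 10 + next two rolls (10+10) = 30. Cumulative: 123
Frame 6: STRIKE. 10 + next two rolls (10+3) = 23. Cumulative: 146
Frame 7: STRIKE. 10 + next two rolls (3+3) = 16. Cumulative: 162
Frame 8: OPEN (3+3=6). Cumulative: 168
Frame 9: OPEN (2+6=8). Cumulative: 176
Frame 10: OPEN. Sum of all frame-10 rolls (7+0) = 7. Cumulative: 183

Answer: 183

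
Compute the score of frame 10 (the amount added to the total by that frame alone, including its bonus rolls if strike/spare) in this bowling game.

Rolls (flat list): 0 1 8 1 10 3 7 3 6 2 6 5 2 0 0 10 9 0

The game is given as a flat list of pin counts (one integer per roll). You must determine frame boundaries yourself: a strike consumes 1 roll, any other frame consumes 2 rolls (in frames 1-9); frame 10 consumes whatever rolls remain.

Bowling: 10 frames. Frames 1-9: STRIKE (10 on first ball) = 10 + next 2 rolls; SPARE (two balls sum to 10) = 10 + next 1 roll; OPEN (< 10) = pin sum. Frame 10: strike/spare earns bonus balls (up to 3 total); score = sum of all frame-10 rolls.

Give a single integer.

Answer: 9

Derivation:
Frame 1: OPEN (0+1=1). Cumulative: 1
Frame 2: OPEN (8+1=9). Cumulative: 10
Frame 3: STRIKE. 10 + next two rolls (3+7) = 20. Cumulative: 30
Frame 4: SPARE (3+7=10). 10 + next roll (3) = 13. Cumulative: 43
Frame 5: OPEN (3+6=9). Cumulative: 52
Frame 6: OPEN (2+6=8). Cumulative: 60
Frame 7: OPEN (5+2=7). Cumulative: 67
Frame 8: OPEN (0+0=0). Cumulative: 67
Frame 9: STRIKE. 10 + next two rolls (9+0) = 19. Cumulative: 86
Frame 10: OPEN. Sum of all frame-10 rolls (9+0) = 9. Cumulative: 95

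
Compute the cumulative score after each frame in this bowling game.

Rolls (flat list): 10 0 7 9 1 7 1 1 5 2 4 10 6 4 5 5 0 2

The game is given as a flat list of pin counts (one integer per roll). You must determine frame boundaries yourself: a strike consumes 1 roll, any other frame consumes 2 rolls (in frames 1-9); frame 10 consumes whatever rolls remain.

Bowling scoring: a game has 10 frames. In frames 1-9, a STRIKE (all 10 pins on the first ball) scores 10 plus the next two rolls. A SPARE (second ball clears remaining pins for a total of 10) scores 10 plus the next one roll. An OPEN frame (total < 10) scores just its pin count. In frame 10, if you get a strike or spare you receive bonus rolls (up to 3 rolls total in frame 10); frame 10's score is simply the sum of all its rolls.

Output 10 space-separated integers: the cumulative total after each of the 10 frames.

Frame 1: STRIKE. 10 + next two rolls (0+7) = 17. Cumulative: 17
Frame 2: OPEN (0+7=7). Cumulative: 24
Frame 3: SPARE (9+1=10). 10 + next roll (7) = 17. Cumulative: 41
Frame 4: OPEN (7+1=8). Cumulative: 49
Frame 5: OPEN (1+5=6). Cumulative: 55
Frame 6: OPEN (2+4=6). Cumulative: 61
Frame 7: STRIKE. 10 + next two rolls (6+4) = 20. Cumulative: 81
Frame 8: SPARE (6+4=10). 10 + next roll (5) = 15. Cumulative: 96
Frame 9: SPARE (5+5=10). 10 + next roll (0) = 10. Cumulative: 106
Frame 10: OPEN. Sum of all frame-10 rolls (0+2) = 2. Cumulative: 108

Answer: 17 24 41 49 55 61 81 96 106 108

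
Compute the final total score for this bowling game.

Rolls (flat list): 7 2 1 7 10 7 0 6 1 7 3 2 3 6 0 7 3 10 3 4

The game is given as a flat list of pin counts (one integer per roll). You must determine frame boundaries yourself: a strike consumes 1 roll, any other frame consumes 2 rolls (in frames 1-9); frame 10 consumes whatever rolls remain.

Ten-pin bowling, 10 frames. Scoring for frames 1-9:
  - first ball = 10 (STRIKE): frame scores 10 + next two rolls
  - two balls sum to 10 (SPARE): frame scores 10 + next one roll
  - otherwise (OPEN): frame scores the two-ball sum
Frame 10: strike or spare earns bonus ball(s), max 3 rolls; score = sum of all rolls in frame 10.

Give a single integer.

Frame 1: OPEN (7+2=9). Cumulative: 9
Frame 2: OPEN (1+7=8). Cumulative: 17
Frame 3: STRIKE. 10 + next two rolls (7+0) = 17. Cumulative: 34
Frame 4: OPEN (7+0=7). Cumulative: 41
Frame 5: OPEN (6+1=7). Cumulative: 48
Frame 6: SPARE (7+3=10). 10 + next roll (2) = 12. Cumulative: 60
Frame 7: OPEN (2+3=5). Cumulative: 65
Frame 8: OPEN (6+0=6). Cumulative: 71
Frame 9: SPARE (7+3=10). 10 + next roll (10) = 20. Cumulative: 91
Frame 10: STRIKE. Sum of all frame-10 rolls (10+3+4) = 17. Cumulative: 108

Answer: 108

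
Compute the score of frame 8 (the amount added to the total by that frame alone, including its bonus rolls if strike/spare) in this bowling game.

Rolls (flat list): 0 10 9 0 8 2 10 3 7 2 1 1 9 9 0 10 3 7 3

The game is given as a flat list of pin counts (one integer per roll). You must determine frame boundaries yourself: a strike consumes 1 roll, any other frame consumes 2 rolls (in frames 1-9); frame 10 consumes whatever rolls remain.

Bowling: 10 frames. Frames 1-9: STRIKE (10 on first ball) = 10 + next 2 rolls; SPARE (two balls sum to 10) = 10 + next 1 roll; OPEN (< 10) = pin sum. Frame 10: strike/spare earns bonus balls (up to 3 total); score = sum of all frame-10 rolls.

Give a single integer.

Frame 1: SPARE (0+10=10). 10 + next roll (9) = 19. Cumulative: 19
Frame 2: OPEN (9+0=9). Cumulative: 28
Frame 3: SPARE (8+2=10). 10 + next roll (10) = 20. Cumulative: 48
Frame 4: STRIKE. 10 + next two rolls (3+7) = 20. Cumulative: 68
Frame 5: SPARE (3+7=10). 10 + next roll (2) = 12. Cumulative: 80
Frame 6: OPEN (2+1=3). Cumulative: 83
Frame 7: SPARE (1+9=10). 10 + next roll (9) = 19. Cumulative: 102
Frame 8: OPEN (9+0=9). Cumulative: 111
Frame 9: STRIKE. 10 + next two rolls (3+7) = 20. Cumulative: 131
Frame 10: SPARE. Sum of all frame-10 rolls (3+7+3) = 13. Cumulative: 144

Answer: 9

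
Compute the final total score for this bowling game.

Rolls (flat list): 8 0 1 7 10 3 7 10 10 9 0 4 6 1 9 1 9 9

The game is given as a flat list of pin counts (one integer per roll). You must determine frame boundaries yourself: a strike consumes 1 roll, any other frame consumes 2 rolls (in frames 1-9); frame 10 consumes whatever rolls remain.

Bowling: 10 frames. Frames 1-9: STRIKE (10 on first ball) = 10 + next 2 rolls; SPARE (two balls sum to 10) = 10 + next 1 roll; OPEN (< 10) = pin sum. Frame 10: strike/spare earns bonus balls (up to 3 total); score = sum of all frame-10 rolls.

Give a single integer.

Frame 1: OPEN (8+0=8). Cumulative: 8
Frame 2: OPEN (1+7=8). Cumulative: 16
Frame 3: STRIKE. 10 + next two rolls (3+7) = 20. Cumulative: 36
Frame 4: SPARE (3+7=10). 10 + next roll (10) = 20. Cumulative: 56
Frame 5: STRIKE. 10 + next two rolls (10+9) = 29. Cumulative: 85
Frame 6: STRIKE. 10 + next two rolls (9+0) = 19. Cumulative: 104
Frame 7: OPEN (9+0=9). Cumulative: 113
Frame 8: SPARE (4+6=10). 10 + next roll (1) = 11. Cumulative: 124
Frame 9: SPARE (1+9=10). 10 + next roll (1) = 11. Cumulative: 135
Frame 10: SPARE. Sum of all frame-10 rolls (1+9+9) = 19. Cumulative: 154

Answer: 154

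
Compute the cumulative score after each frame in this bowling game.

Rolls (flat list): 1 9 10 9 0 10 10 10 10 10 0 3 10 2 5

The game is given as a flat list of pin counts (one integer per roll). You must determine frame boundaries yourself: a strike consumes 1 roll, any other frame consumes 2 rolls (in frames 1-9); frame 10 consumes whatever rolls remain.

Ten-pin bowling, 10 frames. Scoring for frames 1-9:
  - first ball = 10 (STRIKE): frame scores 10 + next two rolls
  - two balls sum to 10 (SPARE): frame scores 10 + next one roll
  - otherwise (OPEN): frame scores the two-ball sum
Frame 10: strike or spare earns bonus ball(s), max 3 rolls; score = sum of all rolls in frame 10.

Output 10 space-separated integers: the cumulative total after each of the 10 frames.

Frame 1: SPARE (1+9=10). 10 + next roll (10) = 20. Cumulative: 20
Frame 2: STRIKE. 10 + next two rolls (9+0) = 19. Cumulative: 39
Frame 3: OPEN (9+0=9). Cumulative: 48
Frame 4: STRIKE. 10 + next two rolls (10+10) = 30. Cumulative: 78
Frame 5: STRIKE. 10 + next two rolls (10+10) = 30. Cumulative: 108
Frame 6: STRIKE. 10 + next two rolls (10+10) = 30. Cumulative: 138
Frame 7: STRIKE. 10 + next two rolls (10+0) = 20. Cumulative: 158
Frame 8: STRIKE. 10 + next two rolls (0+3) = 13. Cumulative: 171
Frame 9: OPEN (0+3=3). Cumulative: 174
Frame 10: STRIKE. Sum of all frame-10 rolls (10+2+5) = 17. Cumulative: 191

Answer: 20 39 48 78 108 138 158 171 174 191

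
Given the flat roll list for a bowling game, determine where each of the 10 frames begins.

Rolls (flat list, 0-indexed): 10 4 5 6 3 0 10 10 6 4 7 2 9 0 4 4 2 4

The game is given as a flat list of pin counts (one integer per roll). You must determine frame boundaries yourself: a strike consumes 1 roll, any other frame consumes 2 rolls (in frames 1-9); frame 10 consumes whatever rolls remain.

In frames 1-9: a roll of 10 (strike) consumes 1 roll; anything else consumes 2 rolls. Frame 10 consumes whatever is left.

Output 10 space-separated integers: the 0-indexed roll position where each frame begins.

Frame 1 starts at roll index 0: roll=10 (strike), consumes 1 roll
Frame 2 starts at roll index 1: rolls=4,5 (sum=9), consumes 2 rolls
Frame 3 starts at roll index 3: rolls=6,3 (sum=9), consumes 2 rolls
Frame 4 starts at roll index 5: rolls=0,10 (sum=10), consumes 2 rolls
Frame 5 starts at roll index 7: roll=10 (strike), consumes 1 roll
Frame 6 starts at roll index 8: rolls=6,4 (sum=10), consumes 2 rolls
Frame 7 starts at roll index 10: rolls=7,2 (sum=9), consumes 2 rolls
Frame 8 starts at roll index 12: rolls=9,0 (sum=9), consumes 2 rolls
Frame 9 starts at roll index 14: rolls=4,4 (sum=8), consumes 2 rolls
Frame 10 starts at roll index 16: 2 remaining rolls

Answer: 0 1 3 5 7 8 10 12 14 16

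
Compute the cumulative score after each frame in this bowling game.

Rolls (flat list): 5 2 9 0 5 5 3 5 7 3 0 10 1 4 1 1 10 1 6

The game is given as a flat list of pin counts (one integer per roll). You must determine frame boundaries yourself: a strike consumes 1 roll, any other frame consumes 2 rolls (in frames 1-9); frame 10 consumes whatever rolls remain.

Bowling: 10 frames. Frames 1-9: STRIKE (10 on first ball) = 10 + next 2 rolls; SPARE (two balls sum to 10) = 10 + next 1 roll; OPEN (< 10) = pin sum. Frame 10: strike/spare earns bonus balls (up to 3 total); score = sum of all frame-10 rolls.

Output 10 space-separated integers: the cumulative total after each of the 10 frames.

Frame 1: OPEN (5+2=7). Cumulative: 7
Frame 2: OPEN (9+0=9). Cumulative: 16
Frame 3: SPARE (5+5=10). 10 + next roll (3) = 13. Cumulative: 29
Frame 4: OPEN (3+5=8). Cumulative: 37
Frame 5: SPARE (7+3=10). 10 + next roll (0) = 10. Cumulative: 47
Frame 6: SPARE (0+10=10). 10 + next roll (1) = 11. Cumulative: 58
Frame 7: OPEN (1+4=5). Cumulative: 63
Frame 8: OPEN (1+1=2). Cumulative: 65
Frame 9: STRIKE. 10 + next two rolls (1+6) = 17. Cumulative: 82
Frame 10: OPEN. Sum of all frame-10 rolls (1+6) = 7. Cumulative: 89

Answer: 7 16 29 37 47 58 63 65 82 89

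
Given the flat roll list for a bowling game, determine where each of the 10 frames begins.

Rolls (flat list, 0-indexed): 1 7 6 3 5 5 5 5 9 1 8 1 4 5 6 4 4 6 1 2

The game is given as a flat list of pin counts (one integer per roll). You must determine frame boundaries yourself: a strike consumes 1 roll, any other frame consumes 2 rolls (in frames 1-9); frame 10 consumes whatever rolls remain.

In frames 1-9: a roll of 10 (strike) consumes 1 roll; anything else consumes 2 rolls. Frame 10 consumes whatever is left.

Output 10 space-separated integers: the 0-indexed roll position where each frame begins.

Answer: 0 2 4 6 8 10 12 14 16 18

Derivation:
Frame 1 starts at roll index 0: rolls=1,7 (sum=8), consumes 2 rolls
Frame 2 starts at roll index 2: rolls=6,3 (sum=9), consumes 2 rolls
Frame 3 starts at roll index 4: rolls=5,5 (sum=10), consumes 2 rolls
Frame 4 starts at roll index 6: rolls=5,5 (sum=10), consumes 2 rolls
Frame 5 starts at roll index 8: rolls=9,1 (sum=10), consumes 2 rolls
Frame 6 starts at roll index 10: rolls=8,1 (sum=9), consumes 2 rolls
Frame 7 starts at roll index 12: rolls=4,5 (sum=9), consumes 2 rolls
Frame 8 starts at roll index 14: rolls=6,4 (sum=10), consumes 2 rolls
Frame 9 starts at roll index 16: rolls=4,6 (sum=10), consumes 2 rolls
Frame 10 starts at roll index 18: 2 remaining rolls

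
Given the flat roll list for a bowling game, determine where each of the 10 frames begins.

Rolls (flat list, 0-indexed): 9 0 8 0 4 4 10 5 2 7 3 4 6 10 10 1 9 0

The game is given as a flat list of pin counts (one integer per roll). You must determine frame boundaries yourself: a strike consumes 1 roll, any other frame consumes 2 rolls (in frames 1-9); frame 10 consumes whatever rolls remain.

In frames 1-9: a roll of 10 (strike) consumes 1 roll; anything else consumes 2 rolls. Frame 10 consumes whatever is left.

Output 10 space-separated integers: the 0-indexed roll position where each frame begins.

Frame 1 starts at roll index 0: rolls=9,0 (sum=9), consumes 2 rolls
Frame 2 starts at roll index 2: rolls=8,0 (sum=8), consumes 2 rolls
Frame 3 starts at roll index 4: rolls=4,4 (sum=8), consumes 2 rolls
Frame 4 starts at roll index 6: roll=10 (strike), consumes 1 roll
Frame 5 starts at roll index 7: rolls=5,2 (sum=7), consumes 2 rolls
Frame 6 starts at roll index 9: rolls=7,3 (sum=10), consumes 2 rolls
Frame 7 starts at roll index 11: rolls=4,6 (sum=10), consumes 2 rolls
Frame 8 starts at roll index 13: roll=10 (strike), consumes 1 roll
Frame 9 starts at roll index 14: roll=10 (strike), consumes 1 roll
Frame 10 starts at roll index 15: 3 remaining rolls

Answer: 0 2 4 6 7 9 11 13 14 15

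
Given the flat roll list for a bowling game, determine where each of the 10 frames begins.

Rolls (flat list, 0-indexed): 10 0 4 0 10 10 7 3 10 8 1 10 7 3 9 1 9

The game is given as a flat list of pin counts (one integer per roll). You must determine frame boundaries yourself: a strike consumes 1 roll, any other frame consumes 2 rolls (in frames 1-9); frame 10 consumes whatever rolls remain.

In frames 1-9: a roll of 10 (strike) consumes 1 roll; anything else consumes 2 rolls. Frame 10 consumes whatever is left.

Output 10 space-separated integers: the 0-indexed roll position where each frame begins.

Answer: 0 1 3 5 6 8 9 11 12 14

Derivation:
Frame 1 starts at roll index 0: roll=10 (strike), consumes 1 roll
Frame 2 starts at roll index 1: rolls=0,4 (sum=4), consumes 2 rolls
Frame 3 starts at roll index 3: rolls=0,10 (sum=10), consumes 2 rolls
Frame 4 starts at roll index 5: roll=10 (strike), consumes 1 roll
Frame 5 starts at roll index 6: rolls=7,3 (sum=10), consumes 2 rolls
Frame 6 starts at roll index 8: roll=10 (strike), consumes 1 roll
Frame 7 starts at roll index 9: rolls=8,1 (sum=9), consumes 2 rolls
Frame 8 starts at roll index 11: roll=10 (strike), consumes 1 roll
Frame 9 starts at roll index 12: rolls=7,3 (sum=10), consumes 2 rolls
Frame 10 starts at roll index 14: 3 remaining rolls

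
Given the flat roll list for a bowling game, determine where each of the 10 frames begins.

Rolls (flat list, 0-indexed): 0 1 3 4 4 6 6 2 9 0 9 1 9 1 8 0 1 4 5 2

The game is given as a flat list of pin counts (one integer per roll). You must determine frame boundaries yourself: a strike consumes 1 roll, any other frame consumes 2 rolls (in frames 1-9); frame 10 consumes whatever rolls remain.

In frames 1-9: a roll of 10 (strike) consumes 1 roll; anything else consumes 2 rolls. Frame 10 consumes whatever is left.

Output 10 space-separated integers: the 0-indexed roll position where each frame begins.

Answer: 0 2 4 6 8 10 12 14 16 18

Derivation:
Frame 1 starts at roll index 0: rolls=0,1 (sum=1), consumes 2 rolls
Frame 2 starts at roll index 2: rolls=3,4 (sum=7), consumes 2 rolls
Frame 3 starts at roll index 4: rolls=4,6 (sum=10), consumes 2 rolls
Frame 4 starts at roll index 6: rolls=6,2 (sum=8), consumes 2 rolls
Frame 5 starts at roll index 8: rolls=9,0 (sum=9), consumes 2 rolls
Frame 6 starts at roll index 10: rolls=9,1 (sum=10), consumes 2 rolls
Frame 7 starts at roll index 12: rolls=9,1 (sum=10), consumes 2 rolls
Frame 8 starts at roll index 14: rolls=8,0 (sum=8), consumes 2 rolls
Frame 9 starts at roll index 16: rolls=1,4 (sum=5), consumes 2 rolls
Frame 10 starts at roll index 18: 2 remaining rolls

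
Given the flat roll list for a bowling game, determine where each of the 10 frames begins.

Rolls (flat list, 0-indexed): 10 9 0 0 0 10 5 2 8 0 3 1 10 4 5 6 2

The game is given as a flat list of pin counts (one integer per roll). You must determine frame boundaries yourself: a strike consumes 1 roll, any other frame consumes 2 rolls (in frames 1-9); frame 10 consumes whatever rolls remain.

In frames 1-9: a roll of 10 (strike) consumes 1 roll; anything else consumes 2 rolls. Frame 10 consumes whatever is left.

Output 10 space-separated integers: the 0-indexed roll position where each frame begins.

Frame 1 starts at roll index 0: roll=10 (strike), consumes 1 roll
Frame 2 starts at roll index 1: rolls=9,0 (sum=9), consumes 2 rolls
Frame 3 starts at roll index 3: rolls=0,0 (sum=0), consumes 2 rolls
Frame 4 starts at roll index 5: roll=10 (strike), consumes 1 roll
Frame 5 starts at roll index 6: rolls=5,2 (sum=7), consumes 2 rolls
Frame 6 starts at roll index 8: rolls=8,0 (sum=8), consumes 2 rolls
Frame 7 starts at roll index 10: rolls=3,1 (sum=4), consumes 2 rolls
Frame 8 starts at roll index 12: roll=10 (strike), consumes 1 roll
Frame 9 starts at roll index 13: rolls=4,5 (sum=9), consumes 2 rolls
Frame 10 starts at roll index 15: 2 remaining rolls

Answer: 0 1 3 5 6 8 10 12 13 15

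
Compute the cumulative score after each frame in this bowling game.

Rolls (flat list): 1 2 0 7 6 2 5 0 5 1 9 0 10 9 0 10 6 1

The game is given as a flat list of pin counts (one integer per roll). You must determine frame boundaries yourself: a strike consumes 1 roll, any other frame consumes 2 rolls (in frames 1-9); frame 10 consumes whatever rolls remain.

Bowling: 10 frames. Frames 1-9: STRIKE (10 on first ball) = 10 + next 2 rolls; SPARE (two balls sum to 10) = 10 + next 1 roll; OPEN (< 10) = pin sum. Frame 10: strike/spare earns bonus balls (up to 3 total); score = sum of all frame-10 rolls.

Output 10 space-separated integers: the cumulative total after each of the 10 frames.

Answer: 3 10 18 23 29 38 57 66 83 90

Derivation:
Frame 1: OPEN (1+2=3). Cumulative: 3
Frame 2: OPEN (0+7=7). Cumulative: 10
Frame 3: OPEN (6+2=8). Cumulative: 18
Frame 4: OPEN (5+0=5). Cumulative: 23
Frame 5: OPEN (5+1=6). Cumulative: 29
Frame 6: OPEN (9+0=9). Cumulative: 38
Frame 7: STRIKE. 10 + next two rolls (9+0) = 19. Cumulative: 57
Frame 8: OPEN (9+0=9). Cumulative: 66
Frame 9: STRIKE. 10 + next two rolls (6+1) = 17. Cumulative: 83
Frame 10: OPEN. Sum of all frame-10 rolls (6+1) = 7. Cumulative: 90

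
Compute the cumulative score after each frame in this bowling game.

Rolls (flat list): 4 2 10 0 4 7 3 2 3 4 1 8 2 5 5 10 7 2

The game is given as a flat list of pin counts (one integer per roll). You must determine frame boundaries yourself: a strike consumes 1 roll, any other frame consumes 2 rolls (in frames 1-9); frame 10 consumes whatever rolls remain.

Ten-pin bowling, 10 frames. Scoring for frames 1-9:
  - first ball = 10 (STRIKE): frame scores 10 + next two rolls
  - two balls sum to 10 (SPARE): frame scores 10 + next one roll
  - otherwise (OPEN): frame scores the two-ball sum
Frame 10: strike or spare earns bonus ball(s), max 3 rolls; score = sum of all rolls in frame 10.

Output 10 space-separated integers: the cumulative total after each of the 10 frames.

Frame 1: OPEN (4+2=6). Cumulative: 6
Frame 2: STRIKE. 10 + next two rolls (0+4) = 14. Cumulative: 20
Frame 3: OPEN (0+4=4). Cumulative: 24
Frame 4: SPARE (7+3=10). 10 + next roll (2) = 12. Cumulative: 36
Frame 5: OPEN (2+3=5). Cumulative: 41
Frame 6: OPEN (4+1=5). Cumulative: 46
Frame 7: SPARE (8+2=10). 10 + next roll (5) = 15. Cumulative: 61
Frame 8: SPARE (5+5=10). 10 + next roll (10) = 20. Cumulative: 81
Frame 9: STRIKE. 10 + next two rolls (7+2) = 19. Cumulative: 100
Frame 10: OPEN. Sum of all frame-10 rolls (7+2) = 9. Cumulative: 109

Answer: 6 20 24 36 41 46 61 81 100 109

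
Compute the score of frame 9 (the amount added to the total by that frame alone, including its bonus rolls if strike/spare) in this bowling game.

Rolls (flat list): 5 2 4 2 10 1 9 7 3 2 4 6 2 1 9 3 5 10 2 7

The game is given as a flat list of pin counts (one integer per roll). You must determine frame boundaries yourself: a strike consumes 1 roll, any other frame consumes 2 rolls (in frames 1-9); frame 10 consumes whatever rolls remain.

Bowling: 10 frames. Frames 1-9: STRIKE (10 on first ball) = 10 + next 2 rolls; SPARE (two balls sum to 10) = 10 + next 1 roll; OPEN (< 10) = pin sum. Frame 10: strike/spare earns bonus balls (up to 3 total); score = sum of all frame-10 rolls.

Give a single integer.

Answer: 8

Derivation:
Frame 1: OPEN (5+2=7). Cumulative: 7
Frame 2: OPEN (4+2=6). Cumulative: 13
Frame 3: STRIKE. 10 + next two rolls (1+9) = 20. Cumulative: 33
Frame 4: SPARE (1+9=10). 10 + next roll (7) = 17. Cumulative: 50
Frame 5: SPARE (7+3=10). 10 + next roll (2) = 12. Cumulative: 62
Frame 6: OPEN (2+4=6). Cumulative: 68
Frame 7: OPEN (6+2=8). Cumulative: 76
Frame 8: SPARE (1+9=10). 10 + next roll (3) = 13. Cumulative: 89
Frame 9: OPEN (3+5=8). Cumulative: 97
Frame 10: STRIKE. Sum of all frame-10 rolls (10+2+7) = 19. Cumulative: 116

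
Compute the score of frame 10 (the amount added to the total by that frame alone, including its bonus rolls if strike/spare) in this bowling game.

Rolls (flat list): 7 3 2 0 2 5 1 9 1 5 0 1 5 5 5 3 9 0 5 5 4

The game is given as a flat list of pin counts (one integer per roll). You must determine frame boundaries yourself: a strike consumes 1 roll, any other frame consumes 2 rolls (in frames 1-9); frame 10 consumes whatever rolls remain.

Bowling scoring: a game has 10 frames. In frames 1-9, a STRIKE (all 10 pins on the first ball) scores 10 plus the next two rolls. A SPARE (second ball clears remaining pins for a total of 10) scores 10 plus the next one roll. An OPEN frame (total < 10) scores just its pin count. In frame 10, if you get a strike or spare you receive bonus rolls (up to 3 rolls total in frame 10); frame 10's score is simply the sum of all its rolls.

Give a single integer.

Answer: 14

Derivation:
Frame 1: SPARE (7+3=10). 10 + next roll (2) = 12. Cumulative: 12
Frame 2: OPEN (2+0=2). Cumulative: 14
Frame 3: OPEN (2+5=7). Cumulative: 21
Frame 4: SPARE (1+9=10). 10 + next roll (1) = 11. Cumulative: 32
Frame 5: OPEN (1+5=6). Cumulative: 38
Frame 6: OPEN (0+1=1). Cumulative: 39
Frame 7: SPARE (5+5=10). 10 + next roll (5) = 15. Cumulative: 54
Frame 8: OPEN (5+3=8). Cumulative: 62
Frame 9: OPEN (9+0=9). Cumulative: 71
Frame 10: SPARE. Sum of all frame-10 rolls (5+5+4) = 14. Cumulative: 85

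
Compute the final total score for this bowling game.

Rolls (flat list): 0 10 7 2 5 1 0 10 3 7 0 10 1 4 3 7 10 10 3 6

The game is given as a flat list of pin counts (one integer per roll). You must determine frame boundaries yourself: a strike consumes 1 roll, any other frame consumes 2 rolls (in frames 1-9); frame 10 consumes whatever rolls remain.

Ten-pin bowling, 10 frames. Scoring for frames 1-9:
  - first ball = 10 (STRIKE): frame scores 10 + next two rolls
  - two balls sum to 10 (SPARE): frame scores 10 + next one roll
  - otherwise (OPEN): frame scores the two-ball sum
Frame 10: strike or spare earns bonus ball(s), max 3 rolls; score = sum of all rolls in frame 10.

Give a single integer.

Answer: 133

Derivation:
Frame 1: SPARE (0+10=10). 10 + next roll (7) = 17. Cumulative: 17
Frame 2: OPEN (7+2=9). Cumulative: 26
Frame 3: OPEN (5+1=6). Cumulative: 32
Frame 4: SPARE (0+10=10). 10 + next roll (3) = 13. Cumulative: 45
Frame 5: SPARE (3+7=10). 10 + next roll (0) = 10. Cumulative: 55
Frame 6: SPARE (0+10=10). 10 + next roll (1) = 11. Cumulative: 66
Frame 7: OPEN (1+4=5). Cumulative: 71
Frame 8: SPARE (3+7=10). 10 + next roll (10) = 20. Cumulative: 91
Frame 9: STRIKE. 10 + next two rolls (10+3) = 23. Cumulative: 114
Frame 10: STRIKE. Sum of all frame-10 rolls (10+3+6) = 19. Cumulative: 133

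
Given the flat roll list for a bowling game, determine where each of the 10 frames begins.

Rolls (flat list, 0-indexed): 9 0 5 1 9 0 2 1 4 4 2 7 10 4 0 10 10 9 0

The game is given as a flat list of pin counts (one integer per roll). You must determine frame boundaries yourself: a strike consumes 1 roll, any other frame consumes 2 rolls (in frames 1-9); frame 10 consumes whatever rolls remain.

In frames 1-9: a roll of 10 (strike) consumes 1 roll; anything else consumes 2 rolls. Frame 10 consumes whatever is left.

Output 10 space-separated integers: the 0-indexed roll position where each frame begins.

Answer: 0 2 4 6 8 10 12 13 15 16

Derivation:
Frame 1 starts at roll index 0: rolls=9,0 (sum=9), consumes 2 rolls
Frame 2 starts at roll index 2: rolls=5,1 (sum=6), consumes 2 rolls
Frame 3 starts at roll index 4: rolls=9,0 (sum=9), consumes 2 rolls
Frame 4 starts at roll index 6: rolls=2,1 (sum=3), consumes 2 rolls
Frame 5 starts at roll index 8: rolls=4,4 (sum=8), consumes 2 rolls
Frame 6 starts at roll index 10: rolls=2,7 (sum=9), consumes 2 rolls
Frame 7 starts at roll index 12: roll=10 (strike), consumes 1 roll
Frame 8 starts at roll index 13: rolls=4,0 (sum=4), consumes 2 rolls
Frame 9 starts at roll index 15: roll=10 (strike), consumes 1 roll
Frame 10 starts at roll index 16: 3 remaining rolls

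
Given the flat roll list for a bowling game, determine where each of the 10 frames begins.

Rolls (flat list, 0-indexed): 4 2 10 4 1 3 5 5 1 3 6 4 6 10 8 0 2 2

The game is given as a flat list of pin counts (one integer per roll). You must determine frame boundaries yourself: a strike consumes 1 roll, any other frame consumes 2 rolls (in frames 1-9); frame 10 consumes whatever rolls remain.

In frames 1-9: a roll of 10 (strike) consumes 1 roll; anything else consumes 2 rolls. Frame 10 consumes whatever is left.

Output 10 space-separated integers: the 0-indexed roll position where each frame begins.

Answer: 0 2 3 5 7 9 11 13 14 16

Derivation:
Frame 1 starts at roll index 0: rolls=4,2 (sum=6), consumes 2 rolls
Frame 2 starts at roll index 2: roll=10 (strike), consumes 1 roll
Frame 3 starts at roll index 3: rolls=4,1 (sum=5), consumes 2 rolls
Frame 4 starts at roll index 5: rolls=3,5 (sum=8), consumes 2 rolls
Frame 5 starts at roll index 7: rolls=5,1 (sum=6), consumes 2 rolls
Frame 6 starts at roll index 9: rolls=3,6 (sum=9), consumes 2 rolls
Frame 7 starts at roll index 11: rolls=4,6 (sum=10), consumes 2 rolls
Frame 8 starts at roll index 13: roll=10 (strike), consumes 1 roll
Frame 9 starts at roll index 14: rolls=8,0 (sum=8), consumes 2 rolls
Frame 10 starts at roll index 16: 2 remaining rolls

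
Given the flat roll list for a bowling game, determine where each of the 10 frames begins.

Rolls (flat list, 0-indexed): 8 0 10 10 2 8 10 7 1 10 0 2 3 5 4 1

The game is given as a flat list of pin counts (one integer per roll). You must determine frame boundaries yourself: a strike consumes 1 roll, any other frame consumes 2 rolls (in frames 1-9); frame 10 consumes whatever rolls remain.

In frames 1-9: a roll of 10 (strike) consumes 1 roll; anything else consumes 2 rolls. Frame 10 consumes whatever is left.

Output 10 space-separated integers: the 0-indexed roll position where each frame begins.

Frame 1 starts at roll index 0: rolls=8,0 (sum=8), consumes 2 rolls
Frame 2 starts at roll index 2: roll=10 (strike), consumes 1 roll
Frame 3 starts at roll index 3: roll=10 (strike), consumes 1 roll
Frame 4 starts at roll index 4: rolls=2,8 (sum=10), consumes 2 rolls
Frame 5 starts at roll index 6: roll=10 (strike), consumes 1 roll
Frame 6 starts at roll index 7: rolls=7,1 (sum=8), consumes 2 rolls
Frame 7 starts at roll index 9: roll=10 (strike), consumes 1 roll
Frame 8 starts at roll index 10: rolls=0,2 (sum=2), consumes 2 rolls
Frame 9 starts at roll index 12: rolls=3,5 (sum=8), consumes 2 rolls
Frame 10 starts at roll index 14: 2 remaining rolls

Answer: 0 2 3 4 6 7 9 10 12 14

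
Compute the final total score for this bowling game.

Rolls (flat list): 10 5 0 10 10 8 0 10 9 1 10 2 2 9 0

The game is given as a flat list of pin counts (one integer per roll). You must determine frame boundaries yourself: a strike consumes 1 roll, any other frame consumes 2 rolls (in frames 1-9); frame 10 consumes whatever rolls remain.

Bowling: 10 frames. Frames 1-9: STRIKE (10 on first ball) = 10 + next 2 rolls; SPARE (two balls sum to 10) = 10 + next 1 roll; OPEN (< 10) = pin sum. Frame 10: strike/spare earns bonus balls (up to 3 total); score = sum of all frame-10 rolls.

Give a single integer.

Answer: 141

Derivation:
Frame 1: STRIKE. 10 + next two rolls (5+0) = 15. Cumulative: 15
Frame 2: OPEN (5+0=5). Cumulative: 20
Frame 3: STRIKE. 10 + next two rolls (10+8) = 28. Cumulative: 48
Frame 4: STRIKE. 10 + next two rolls (8+0) = 18. Cumulative: 66
Frame 5: OPEN (8+0=8). Cumulative: 74
Frame 6: STRIKE. 10 + next two rolls (9+1) = 20. Cumulative: 94
Frame 7: SPARE (9+1=10). 10 + next roll (10) = 20. Cumulative: 114
Frame 8: STRIKE. 10 + next two rolls (2+2) = 14. Cumulative: 128
Frame 9: OPEN (2+2=4). Cumulative: 132
Frame 10: OPEN. Sum of all frame-10 rolls (9+0) = 9. Cumulative: 141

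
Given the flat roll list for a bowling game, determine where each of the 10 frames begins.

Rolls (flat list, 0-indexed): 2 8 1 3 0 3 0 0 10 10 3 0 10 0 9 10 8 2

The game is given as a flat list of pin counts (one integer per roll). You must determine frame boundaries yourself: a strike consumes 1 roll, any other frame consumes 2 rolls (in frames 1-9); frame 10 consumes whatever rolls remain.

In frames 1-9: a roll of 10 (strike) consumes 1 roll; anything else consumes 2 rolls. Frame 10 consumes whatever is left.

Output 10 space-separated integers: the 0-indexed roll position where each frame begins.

Frame 1 starts at roll index 0: rolls=2,8 (sum=10), consumes 2 rolls
Frame 2 starts at roll index 2: rolls=1,3 (sum=4), consumes 2 rolls
Frame 3 starts at roll index 4: rolls=0,3 (sum=3), consumes 2 rolls
Frame 4 starts at roll index 6: rolls=0,0 (sum=0), consumes 2 rolls
Frame 5 starts at roll index 8: roll=10 (strike), consumes 1 roll
Frame 6 starts at roll index 9: roll=10 (strike), consumes 1 roll
Frame 7 starts at roll index 10: rolls=3,0 (sum=3), consumes 2 rolls
Frame 8 starts at roll index 12: roll=10 (strike), consumes 1 roll
Frame 9 starts at roll index 13: rolls=0,9 (sum=9), consumes 2 rolls
Frame 10 starts at roll index 15: 3 remaining rolls

Answer: 0 2 4 6 8 9 10 12 13 15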